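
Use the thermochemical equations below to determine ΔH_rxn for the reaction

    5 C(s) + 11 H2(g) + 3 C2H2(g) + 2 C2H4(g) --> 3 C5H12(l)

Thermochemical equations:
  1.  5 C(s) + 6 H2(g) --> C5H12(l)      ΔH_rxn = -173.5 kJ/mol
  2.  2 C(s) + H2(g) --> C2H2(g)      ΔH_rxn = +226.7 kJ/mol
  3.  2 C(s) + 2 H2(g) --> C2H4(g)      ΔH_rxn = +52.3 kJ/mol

ΔH_rxn = -1305.2 kJ/mol

eq. 1 × 3: (3)·(-173.5) = -520.5 kJ/mol
eq. 2 reversed and × 3: (-3)·(+226.7) = -680.1 kJ/mol
eq. 3 reversed and × 2: (-2)·(+52.3) = -104.6 kJ/mol
Combining the equations, ΔH_rxn = (-520.5) + (-680.1) + (-104.6) = -1305.2 kJ/mol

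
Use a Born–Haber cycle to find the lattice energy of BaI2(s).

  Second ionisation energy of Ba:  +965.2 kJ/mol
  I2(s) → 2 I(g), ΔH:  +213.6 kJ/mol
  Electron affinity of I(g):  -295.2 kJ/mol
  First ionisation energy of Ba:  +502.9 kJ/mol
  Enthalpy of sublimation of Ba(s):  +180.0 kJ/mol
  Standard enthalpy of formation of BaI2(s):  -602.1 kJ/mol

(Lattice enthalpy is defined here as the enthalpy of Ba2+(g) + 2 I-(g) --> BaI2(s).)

ΔHf° = 1·ΔHsub + 1·(ΣIE) + 1·D(I2) + 2·EA + U
-602.1 = 1·(+180.0) + 1·(+1468.1) + 1·(+213.6) + 2·(-295.2) + U
U = -602.1 − (+1271.3) = -1873.4 kJ/mol

U = -1873.4 kJ/mol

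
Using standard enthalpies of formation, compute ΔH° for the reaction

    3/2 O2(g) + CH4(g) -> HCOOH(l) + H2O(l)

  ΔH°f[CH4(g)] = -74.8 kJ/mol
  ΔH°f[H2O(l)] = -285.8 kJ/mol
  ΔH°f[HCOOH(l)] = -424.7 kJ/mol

ΔH° = -635.7 kJ/mol

ΔH°rxn = Σ nΔHf°(products) − Σ nΔHf°(reactants).
Products: 1·(-424.7) + 1·(-285.8) = -710.5
Reactants: 3/2·(+0.0) + 1·(-74.8) = -74.8
ΔH° = (-710.5) − (-74.8) = -635.7 kJ/mol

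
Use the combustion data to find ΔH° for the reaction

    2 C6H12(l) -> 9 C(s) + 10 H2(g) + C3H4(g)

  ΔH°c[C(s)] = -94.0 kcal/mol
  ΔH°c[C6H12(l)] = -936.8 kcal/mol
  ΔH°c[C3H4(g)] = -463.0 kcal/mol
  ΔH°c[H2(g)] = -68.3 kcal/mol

ΔH° = 118.4 kcal/mol

With combustion enthalpies, reactants minus products:
= [2·(-936.8)] − [9·(-94.0) + 10·(-68.3) + 1·(-463.0)]
= 118.4 kcal/mol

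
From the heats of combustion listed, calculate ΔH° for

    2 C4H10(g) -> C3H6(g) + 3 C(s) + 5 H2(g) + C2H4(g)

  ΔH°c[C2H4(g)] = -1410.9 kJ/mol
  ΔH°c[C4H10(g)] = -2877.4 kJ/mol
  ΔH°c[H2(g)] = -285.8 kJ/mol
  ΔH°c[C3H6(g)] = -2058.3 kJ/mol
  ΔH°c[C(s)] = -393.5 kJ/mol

ΔH° = 323.9 kJ/mol

Using ΔH = Σ nΔHc°(reactants) − Σ nΔHc°(products):
= [2·(-2877.4)] − [1·(-2058.3) + 3·(-393.5) + 5·(-285.8) + 1·(-1410.9)]
= 323.9 kJ/mol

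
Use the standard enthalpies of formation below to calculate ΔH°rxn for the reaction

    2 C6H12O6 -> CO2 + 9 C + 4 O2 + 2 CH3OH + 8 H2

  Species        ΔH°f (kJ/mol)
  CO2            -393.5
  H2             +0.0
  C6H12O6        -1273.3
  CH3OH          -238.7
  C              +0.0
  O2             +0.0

ΔH°rxn = Σ nΔHf°(products) − Σ nΔHf°(reactants).
Products: 1·(-393.5) + 9·(+0.0) + 4·(+0.0) + 2·(-238.7) + 8·(+0.0) = -870.9
Reactants: 2·(-1273.3) = -2546.6
ΔH°rxn = (-870.9) − (-2546.6) = 1675.7 kJ/mol

ΔH°rxn = 1675.7 kJ/mol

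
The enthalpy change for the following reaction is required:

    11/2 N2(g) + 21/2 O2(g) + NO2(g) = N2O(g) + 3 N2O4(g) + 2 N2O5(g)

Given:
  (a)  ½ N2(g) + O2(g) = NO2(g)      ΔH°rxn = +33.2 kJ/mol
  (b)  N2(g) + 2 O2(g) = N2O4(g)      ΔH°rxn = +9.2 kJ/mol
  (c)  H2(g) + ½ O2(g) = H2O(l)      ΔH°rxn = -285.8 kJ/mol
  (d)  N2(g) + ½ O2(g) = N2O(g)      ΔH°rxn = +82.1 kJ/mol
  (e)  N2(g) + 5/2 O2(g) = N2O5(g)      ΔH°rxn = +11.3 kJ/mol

(a) reversed: -33.2 kJ/mol
(b) × 3: (3)·(+9.2) = +27.6 kJ/mol
(c): not needed.
(d) as written: +82.1 kJ/mol
(e) × 2: (2)·(+11.3) = +22.6 kJ/mol
ΔH°rxn = (-33.2) + (+27.6) + (+82.1) + (+22.6) = 99.1 kJ/mol

ΔH°rxn = 99.1 kJ/mol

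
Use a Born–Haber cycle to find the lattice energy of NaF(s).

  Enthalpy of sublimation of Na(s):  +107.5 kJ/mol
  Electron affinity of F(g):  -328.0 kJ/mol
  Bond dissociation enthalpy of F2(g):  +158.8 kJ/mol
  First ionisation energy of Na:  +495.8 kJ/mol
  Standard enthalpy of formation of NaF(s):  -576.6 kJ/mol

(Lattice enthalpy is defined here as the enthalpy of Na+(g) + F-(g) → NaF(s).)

U = -931.3 kJ/mol

ΔHf° = 1·ΔHsub + 1·(ΣIE) + 1/2·D(F2) + 1·EA + U
-576.6 = 1·(+107.5) + 1·(+495.8) + 1/2·(+158.8) + 1·(-328.0) + U
U = -576.6 − (+354.7) = -931.3 kJ/mol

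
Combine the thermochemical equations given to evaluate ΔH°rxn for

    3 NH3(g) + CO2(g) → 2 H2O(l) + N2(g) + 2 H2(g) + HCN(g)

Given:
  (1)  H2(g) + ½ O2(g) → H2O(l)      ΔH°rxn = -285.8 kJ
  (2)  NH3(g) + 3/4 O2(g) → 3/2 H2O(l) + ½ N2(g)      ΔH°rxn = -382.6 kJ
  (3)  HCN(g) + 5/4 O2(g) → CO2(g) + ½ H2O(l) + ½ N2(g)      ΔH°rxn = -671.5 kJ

ΔH°rxn = 95.3 kJ

(1) reversed and × 2: (-2)·(-285.8) = +571.6 kJ
(2) × 3: (3)·(-382.6) = -1147.8 kJ
(3) reversed: +671.5 kJ
By Hess's law, ΔH°rxn = (-2)·(-285.8) + (3)·(-382.6) + (-1)·(-671.5) = 95.3 kJ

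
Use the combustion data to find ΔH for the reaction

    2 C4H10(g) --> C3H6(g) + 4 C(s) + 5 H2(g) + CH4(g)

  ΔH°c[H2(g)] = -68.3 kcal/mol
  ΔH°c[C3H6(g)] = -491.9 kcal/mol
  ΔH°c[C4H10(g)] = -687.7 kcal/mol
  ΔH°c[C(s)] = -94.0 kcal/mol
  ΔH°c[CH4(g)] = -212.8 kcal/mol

ΔH = 46.8 kcal/mol

Using ΔH = Σ nΔHc°(reactants) − Σ nΔHc°(products):
= [2·(-687.7)] − [1·(-491.9) + 4·(-94.0) + 5·(-68.3) + 1·(-212.8)]
= 46.8 kcal/mol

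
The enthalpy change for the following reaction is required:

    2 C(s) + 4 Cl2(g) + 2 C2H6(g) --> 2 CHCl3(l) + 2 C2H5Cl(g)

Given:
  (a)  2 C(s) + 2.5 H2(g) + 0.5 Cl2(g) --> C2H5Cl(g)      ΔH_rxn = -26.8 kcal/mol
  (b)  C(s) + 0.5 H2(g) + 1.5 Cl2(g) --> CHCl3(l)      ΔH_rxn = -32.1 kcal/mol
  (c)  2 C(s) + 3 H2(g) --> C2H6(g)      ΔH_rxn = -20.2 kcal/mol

ΔH_rxn = -77.4 kcal/mol

(a) × 2: (2)·(-26.8) = -53.6 kcal/mol
(b) × 2: (2)·(-32.1) = -64.2 kcal/mol
(c) reversed and × 2: (-2)·(-20.2) = +40.4 kcal/mol
ΔH_rxn = (2)·(-26.8) + (2)·(-32.1) + (-2)·(-20.2) = -77.4 kcal/mol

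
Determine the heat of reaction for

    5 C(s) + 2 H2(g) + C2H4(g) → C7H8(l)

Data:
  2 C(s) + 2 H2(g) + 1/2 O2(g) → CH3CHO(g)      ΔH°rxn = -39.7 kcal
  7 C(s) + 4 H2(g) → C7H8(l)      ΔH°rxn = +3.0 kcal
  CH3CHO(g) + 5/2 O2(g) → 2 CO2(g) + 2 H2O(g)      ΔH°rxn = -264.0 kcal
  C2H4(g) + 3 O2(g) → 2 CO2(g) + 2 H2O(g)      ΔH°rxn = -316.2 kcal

equation 1 reversed: +39.7 kcal
equation 2 as written (C7H8(l) already on the product side): +3.0 kcal
equation 3 reversed: +264.0 kcal
equation 4 as written (C2H4(g) already on the reactant side): -316.2 kcal
Combining the equations, ΔH°rxn = (+39.7) + (+3.0) + (+264.0) + (-316.2) = -9.5 kcal

ΔH°rxn = -9.5 kcal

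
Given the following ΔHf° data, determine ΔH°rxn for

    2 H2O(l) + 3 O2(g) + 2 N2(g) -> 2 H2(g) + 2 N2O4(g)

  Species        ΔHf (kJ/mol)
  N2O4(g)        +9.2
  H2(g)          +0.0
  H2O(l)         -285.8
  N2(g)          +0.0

ΔH°rxn = 590.0 kJ/mol

Products: 2·(+0.0) + 2·(+9.2) = +18.4
Reactants: 2·(-285.8) + 3·(+0.0) + 2·(+0.0) = -571.6
ΔH°rxn = (+18.4) − (-571.6) = 590.0 kJ/mol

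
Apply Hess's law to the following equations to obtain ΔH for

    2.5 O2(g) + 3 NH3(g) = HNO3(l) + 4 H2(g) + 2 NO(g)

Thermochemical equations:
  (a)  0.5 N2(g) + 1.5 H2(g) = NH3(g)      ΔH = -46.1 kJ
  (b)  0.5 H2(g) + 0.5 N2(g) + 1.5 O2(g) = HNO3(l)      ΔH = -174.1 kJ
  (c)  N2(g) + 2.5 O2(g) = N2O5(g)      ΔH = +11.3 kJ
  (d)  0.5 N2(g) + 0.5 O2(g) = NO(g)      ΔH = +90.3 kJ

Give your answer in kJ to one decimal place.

(a) reversed and × 3: (-3)·(-46.1) = +138.3 kJ
(b) as written: -174.1 kJ
(c): not needed.
(d) × 2: (2)·(+90.3) = +180.6 kJ
Combining the equations, ΔH = (-3)·(-46.1) + (1)·(-174.1) + (2)·(+90.3) = 144.8 kJ

ΔH = 144.8 kJ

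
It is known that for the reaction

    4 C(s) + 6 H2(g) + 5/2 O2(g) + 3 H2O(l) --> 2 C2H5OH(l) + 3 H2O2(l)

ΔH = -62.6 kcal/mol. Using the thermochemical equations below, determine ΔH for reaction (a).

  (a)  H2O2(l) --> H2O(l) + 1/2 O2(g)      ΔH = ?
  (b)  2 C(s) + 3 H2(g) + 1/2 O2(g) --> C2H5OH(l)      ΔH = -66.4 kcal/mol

(a) reversed and × 3: contributes −3·x
(b) × 2: (2)·(-66.4) = -132.8 kcal/mol
-62.6 = (-132.8) − 3·x
x = (-62.6 − (-132.8)) / (-3) = -23.4 kcal/mol

ΔH = -23.4 kcal/mol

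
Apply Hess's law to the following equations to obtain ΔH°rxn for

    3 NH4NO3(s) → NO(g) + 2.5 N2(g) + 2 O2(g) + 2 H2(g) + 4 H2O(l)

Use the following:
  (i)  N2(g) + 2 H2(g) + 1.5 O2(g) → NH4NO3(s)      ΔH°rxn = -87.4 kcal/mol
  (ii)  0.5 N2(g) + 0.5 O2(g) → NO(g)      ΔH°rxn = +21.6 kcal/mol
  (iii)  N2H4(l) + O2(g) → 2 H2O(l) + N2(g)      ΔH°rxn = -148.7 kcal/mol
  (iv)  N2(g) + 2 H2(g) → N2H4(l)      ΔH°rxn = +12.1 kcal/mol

ΔH°rxn = 10.6 kcal/mol

(i) reversed and × 3: (-3)·(-87.4) = +262.2 kcal/mol
(ii) as written: +21.6 kcal/mol
(iii) × 2: (2)·(-148.7) = -297.4 kcal/mol
(iv) × 2: (2)·(+12.1) = +24.2 kcal/mol
By Hess's law, ΔH°rxn = (+262.2) + (+21.6) + (-297.4) + (+24.2) = 10.6 kcal/mol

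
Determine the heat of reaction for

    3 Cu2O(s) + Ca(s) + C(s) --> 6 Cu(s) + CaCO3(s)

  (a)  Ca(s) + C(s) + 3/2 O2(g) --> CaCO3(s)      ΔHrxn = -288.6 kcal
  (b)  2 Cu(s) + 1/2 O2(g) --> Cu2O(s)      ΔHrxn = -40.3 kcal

(a) as written: -288.6 kcal
(b) reversed and × 3: (-3)·(-40.3) = +120.9 kcal
Combining the equations, ΔHrxn = (1)·(-288.6) + (-3)·(-40.3) = -167.7 kcal

ΔHrxn = -167.7 kcal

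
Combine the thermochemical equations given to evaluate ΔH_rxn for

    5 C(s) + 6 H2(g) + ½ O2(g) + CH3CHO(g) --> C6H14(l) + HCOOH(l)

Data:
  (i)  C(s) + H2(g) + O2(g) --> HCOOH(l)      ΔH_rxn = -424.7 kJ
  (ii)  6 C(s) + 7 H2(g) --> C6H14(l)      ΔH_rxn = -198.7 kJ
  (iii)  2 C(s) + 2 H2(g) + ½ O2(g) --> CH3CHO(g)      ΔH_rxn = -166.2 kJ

(i) as written (HCOOH(l) already on the product side): -424.7 kJ
(ii) as written (C6H14(l) already on the product side): -198.7 kJ
(iii) reversed (CH3CHO(g) must end up as a reactant): +166.2 kJ
ΔH_rxn = (1)·(-424.7) + (1)·(-198.7) + (-1)·(-166.2) = -457.2 kJ

ΔH_rxn = -457.2 kJ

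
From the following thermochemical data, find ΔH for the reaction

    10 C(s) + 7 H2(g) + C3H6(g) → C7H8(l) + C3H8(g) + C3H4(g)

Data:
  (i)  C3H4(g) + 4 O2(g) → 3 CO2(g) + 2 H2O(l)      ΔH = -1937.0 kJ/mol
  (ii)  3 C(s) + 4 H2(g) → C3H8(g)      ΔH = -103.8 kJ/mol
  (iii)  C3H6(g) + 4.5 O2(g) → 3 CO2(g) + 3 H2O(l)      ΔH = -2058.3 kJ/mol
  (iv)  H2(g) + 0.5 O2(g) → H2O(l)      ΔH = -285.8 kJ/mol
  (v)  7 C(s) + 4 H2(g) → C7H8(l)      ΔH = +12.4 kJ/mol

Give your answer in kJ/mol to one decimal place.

(i) reversed: +1937.0 kJ/mol
(ii) as written: -103.8 kJ/mol
(iii) as written: -2058.3 kJ/mol
(iv) reversed: +285.8 kJ/mol
(v) as written: +12.4 kJ/mol
Combining the equations, ΔH = (-1)·(-1937.0) + (1)·(-103.8) + (1)·(-2058.3) + (-1)·(-285.8) + (1)·(+12.4) = 73.1 kJ/mol

ΔH = 73.1 kJ/mol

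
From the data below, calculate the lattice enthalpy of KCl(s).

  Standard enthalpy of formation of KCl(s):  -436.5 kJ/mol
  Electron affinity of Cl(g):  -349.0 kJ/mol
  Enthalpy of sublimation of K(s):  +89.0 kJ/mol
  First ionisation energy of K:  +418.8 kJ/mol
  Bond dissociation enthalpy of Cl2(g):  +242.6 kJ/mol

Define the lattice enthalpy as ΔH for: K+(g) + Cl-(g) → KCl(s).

U = -716.6 kJ/mol

ΔHf° = 1·ΔHsub + 1·(ΣIE) + 1/2·D(Cl2) + 1·EA + U
-436.5 = 1·(+89.0) + 1·(+418.8) + 1/2·(+242.6) + 1·(-349.0) + U
U = -436.5 − (+280.1) = -716.6 kJ/mol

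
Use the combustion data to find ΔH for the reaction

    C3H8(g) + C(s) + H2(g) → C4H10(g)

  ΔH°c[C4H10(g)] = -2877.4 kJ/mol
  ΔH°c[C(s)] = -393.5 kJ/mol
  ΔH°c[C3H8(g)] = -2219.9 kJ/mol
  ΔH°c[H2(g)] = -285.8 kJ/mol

With combustion enthalpies, reactants minus products:
= [1·(-2219.9) + 1·(-393.5) + 1·(-285.8)] − [1·(-2877.4)]
= -21.8 kJ/mol

ΔH = -21.8 kJ/mol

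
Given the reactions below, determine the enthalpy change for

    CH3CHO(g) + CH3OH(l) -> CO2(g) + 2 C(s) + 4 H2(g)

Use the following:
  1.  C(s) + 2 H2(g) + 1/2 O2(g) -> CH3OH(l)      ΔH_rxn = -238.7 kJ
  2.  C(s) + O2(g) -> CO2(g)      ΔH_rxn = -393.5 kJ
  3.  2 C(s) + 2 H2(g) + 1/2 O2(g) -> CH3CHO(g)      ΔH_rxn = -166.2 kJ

eq. 1 reversed (reverse to put CH3OH(l) on the reactant side): +238.7 kJ
eq. 2 as written (CO2(g) already on the product side): -393.5 kJ
eq. 3 reversed (CH3CHO(g) must end up as a reactant): +166.2 kJ
Summing the manipulated equations, ΔH_rxn = (-1)·(-238.7) + (1)·(-393.5) + (-1)·(-166.2) = 11.4 kJ

ΔH_rxn = 11.4 kJ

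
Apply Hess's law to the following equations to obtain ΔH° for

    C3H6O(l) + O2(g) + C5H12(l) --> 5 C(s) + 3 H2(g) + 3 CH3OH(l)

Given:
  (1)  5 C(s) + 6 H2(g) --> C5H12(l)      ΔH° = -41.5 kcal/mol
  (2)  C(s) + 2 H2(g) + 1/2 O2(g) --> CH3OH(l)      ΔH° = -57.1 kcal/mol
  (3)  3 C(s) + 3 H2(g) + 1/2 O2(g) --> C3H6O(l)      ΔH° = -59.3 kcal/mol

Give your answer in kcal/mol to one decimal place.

ΔH° = -70.5 kcal/mol

(1) reversed (C5H12(l) must end up as a reactant): +41.5 kcal/mol
(2) × 3 (×3 to match 3 CH3OH(l) in the target): (3)·(-57.1) = -171.3 kcal/mol
(3) reversed (C3H6O(l) must end up as a reactant): +59.3 kcal/mol
Since enthalpy is a state function, ΔH° = (+41.5) + (-171.3) + (+59.3) = -70.5 kcal/mol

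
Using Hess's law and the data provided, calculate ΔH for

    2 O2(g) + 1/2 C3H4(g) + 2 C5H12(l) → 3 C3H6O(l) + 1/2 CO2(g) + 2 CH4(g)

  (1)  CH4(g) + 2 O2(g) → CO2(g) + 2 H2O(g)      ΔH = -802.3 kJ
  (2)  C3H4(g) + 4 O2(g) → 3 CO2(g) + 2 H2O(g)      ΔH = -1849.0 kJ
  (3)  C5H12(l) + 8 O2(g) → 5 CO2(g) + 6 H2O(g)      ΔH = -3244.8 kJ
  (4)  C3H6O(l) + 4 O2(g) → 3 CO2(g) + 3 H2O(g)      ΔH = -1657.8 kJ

ΔH = -836.1 kJ

(1) reversed and × 2: (-2)·(-802.3) = +1604.6 kJ
(2) × 1/2: (1/2)·(-1849.0) = -924.5 kJ
(3) × 2: (2)·(-3244.8) = -6489.6 kJ
(4) reversed and × 3: (-3)·(-1657.8) = +4973.4 kJ
By Hess's law, ΔH = (+1604.6) + (-924.5) + (-6489.6) + (+4973.4) = -836.1 kJ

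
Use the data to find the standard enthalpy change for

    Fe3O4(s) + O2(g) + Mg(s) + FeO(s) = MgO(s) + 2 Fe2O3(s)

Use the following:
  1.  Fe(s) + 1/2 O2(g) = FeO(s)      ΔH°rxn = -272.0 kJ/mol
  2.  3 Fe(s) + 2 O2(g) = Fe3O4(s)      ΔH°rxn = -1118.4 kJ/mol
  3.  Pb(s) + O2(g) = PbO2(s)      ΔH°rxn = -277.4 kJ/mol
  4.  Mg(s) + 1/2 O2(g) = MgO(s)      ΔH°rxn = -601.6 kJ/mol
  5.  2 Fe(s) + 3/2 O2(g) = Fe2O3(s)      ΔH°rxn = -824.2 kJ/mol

eq. 1 reversed: +272.0 kJ/mol
eq. 2 reversed: +1118.4 kJ/mol
eq. 3: not needed.
eq. 4 as written: -601.6 kJ/mol
eq. 5 × 2: (2)·(-824.2) = -1648.4 kJ/mol
ΔH°rxn = (-1)·(-272.0) + (-1)·(-1118.4) + (1)·(-601.6) + (2)·(-824.2) = -859.6 kJ/mol

ΔH°rxn = -859.6 kJ/mol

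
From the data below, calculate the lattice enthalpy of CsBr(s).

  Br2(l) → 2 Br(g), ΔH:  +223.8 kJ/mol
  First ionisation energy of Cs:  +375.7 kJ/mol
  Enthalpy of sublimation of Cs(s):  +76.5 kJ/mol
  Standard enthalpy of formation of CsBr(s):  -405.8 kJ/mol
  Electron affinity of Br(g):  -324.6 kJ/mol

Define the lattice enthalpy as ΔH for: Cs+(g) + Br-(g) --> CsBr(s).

ΔHf° = 1·ΔHsub + 1·(ΣIE) + 1/2·D(Br2) + 1·EA + U
-405.8 = 1·(+76.5) + 1·(+375.7) + 1/2·(+223.8) + 1·(-324.6) + U
U = -405.8 − (+239.5) = -645.3 kJ/mol

U = -645.3 kJ/mol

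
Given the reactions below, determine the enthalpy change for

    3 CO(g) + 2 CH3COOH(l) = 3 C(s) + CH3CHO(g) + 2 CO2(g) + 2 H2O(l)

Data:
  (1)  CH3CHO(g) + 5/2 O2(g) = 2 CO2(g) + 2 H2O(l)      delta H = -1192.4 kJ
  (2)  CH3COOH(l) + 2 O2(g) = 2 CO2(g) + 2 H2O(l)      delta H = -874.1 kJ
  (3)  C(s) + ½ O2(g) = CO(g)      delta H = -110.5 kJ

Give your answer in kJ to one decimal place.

(1) reversed: +1192.4 kJ
(2) × 2: (2)·(-874.1) = -1748.2 kJ
(3) reversed and × 3: (-3)·(-110.5) = +331.5 kJ
Summing the manipulated equations, delta H = (+1192.4) + (-1748.2) + (+331.5) = -224.3 kJ

delta H = -224.3 kJ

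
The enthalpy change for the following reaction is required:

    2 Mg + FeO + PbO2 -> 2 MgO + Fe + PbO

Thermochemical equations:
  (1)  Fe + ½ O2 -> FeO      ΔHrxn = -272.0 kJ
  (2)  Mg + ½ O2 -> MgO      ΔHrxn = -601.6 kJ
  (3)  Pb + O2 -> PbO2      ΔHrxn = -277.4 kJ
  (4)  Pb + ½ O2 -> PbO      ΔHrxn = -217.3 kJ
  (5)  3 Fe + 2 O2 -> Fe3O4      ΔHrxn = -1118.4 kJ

ΔHrxn = -871.1 kJ

(1) reversed (reverse to put FeO on the reactant side): +272.0 kJ
(2) × 2 (scale by 2 for the 2 MgO): (2)·(-601.6) = -1203.2 kJ
(3) reversed (reverse to put PbO2 on the reactant side): +277.4 kJ
(4) as written (PbO already on the product side): -217.3 kJ
(5): not needed (Fe3O4 appears nowhere else).
Summing the manipulated equations, ΔHrxn = (+272.0) + (-1203.2) + (+277.4) + (-217.3) = -871.1 kJ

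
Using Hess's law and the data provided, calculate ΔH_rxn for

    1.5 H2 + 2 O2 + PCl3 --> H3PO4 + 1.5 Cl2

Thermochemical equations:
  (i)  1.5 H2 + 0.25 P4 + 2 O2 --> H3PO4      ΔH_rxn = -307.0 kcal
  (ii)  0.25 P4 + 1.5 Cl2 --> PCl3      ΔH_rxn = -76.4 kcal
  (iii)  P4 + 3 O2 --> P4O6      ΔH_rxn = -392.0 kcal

ΔH_rxn = -230.6 kcal

(i) as written: -307.0 kcal
(ii) reversed: +76.4 kcal
(iii): not needed.
ΔH_rxn = (-307.0) + (+76.4) = -230.6 kcal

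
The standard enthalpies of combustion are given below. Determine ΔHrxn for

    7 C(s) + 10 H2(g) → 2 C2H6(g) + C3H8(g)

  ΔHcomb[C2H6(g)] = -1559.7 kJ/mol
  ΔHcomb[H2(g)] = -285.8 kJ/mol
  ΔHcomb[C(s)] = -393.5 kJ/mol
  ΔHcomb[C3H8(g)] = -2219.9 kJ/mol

Using ΔH = Σ nΔHc°(reactants) − Σ nΔHc°(products):
= [7·(-393.5) + 10·(-285.8)] − [2·(-1559.7) + 1·(-2219.9)]
= -273.2 kJ/mol

ΔHrxn = -273.2 kJ/mol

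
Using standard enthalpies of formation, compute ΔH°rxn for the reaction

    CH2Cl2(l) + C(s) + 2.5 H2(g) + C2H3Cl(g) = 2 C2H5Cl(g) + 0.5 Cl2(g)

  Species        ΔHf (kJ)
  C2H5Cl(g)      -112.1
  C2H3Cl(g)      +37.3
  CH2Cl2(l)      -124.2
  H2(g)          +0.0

ΔH°rxn = -137.3 kJ

Products: 2·(-112.1) + 1/2·(+0.0) = -224.2
Reactants: 1·(-124.2) + 1·(+0.0) + 5/2·(+0.0) + 1·(+37.3) = -86.9
ΔH°rxn = (-224.2) − (-86.9) = -137.3 kJ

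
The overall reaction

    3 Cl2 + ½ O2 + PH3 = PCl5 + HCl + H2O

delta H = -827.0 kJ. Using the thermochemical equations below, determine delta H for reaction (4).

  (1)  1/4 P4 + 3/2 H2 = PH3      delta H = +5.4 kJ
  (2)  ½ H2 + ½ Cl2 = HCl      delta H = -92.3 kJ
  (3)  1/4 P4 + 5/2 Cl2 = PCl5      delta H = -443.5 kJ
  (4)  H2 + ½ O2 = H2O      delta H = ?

(1) reversed (PH3 must end up as a reactant): -5.4 kJ
(2) as written (HCl already on the product side): -92.3 kJ
(3) as written (PCl5 already on the product side): -443.5 kJ
(4) as written (H2O already on the product side): contributes x
-827.0 = (-5.4) + (-92.3) + (-443.5) + x
x = (-827.0 − (-541.2)) / (1) = -285.8 kJ

delta H = -285.8 kJ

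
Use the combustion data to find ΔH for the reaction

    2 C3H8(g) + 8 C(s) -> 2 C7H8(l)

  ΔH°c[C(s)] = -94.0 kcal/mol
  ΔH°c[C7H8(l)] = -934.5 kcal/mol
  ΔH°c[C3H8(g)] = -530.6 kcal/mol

ΔH = 55.8 kcal/mol

Using ΔH = Σ nΔHc°(reactants) − Σ nΔHc°(products):
= [2·(-530.6) + 8·(-94.0)] − [2·(-934.5)]
= 55.8 kcal/mol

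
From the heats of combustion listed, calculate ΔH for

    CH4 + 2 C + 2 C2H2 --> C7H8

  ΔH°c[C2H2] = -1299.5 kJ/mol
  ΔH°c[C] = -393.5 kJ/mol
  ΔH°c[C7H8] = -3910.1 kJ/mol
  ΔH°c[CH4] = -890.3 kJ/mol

ΔH = -366.2 kJ/mol

Using ΔH = Σ nΔHc°(reactants) − Σ nΔHc°(products):
= [1·(-890.3) + 2·(-393.5) + 2·(-1299.5)] − [1·(-3910.1)]
= -366.2 kJ/mol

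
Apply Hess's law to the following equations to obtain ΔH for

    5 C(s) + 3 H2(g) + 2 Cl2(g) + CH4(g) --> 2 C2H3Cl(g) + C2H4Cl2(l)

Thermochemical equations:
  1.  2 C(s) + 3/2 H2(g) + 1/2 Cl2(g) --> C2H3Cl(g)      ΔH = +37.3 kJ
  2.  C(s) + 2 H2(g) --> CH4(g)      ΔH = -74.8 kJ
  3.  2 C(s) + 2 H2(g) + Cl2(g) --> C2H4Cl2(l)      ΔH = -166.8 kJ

eq. 1 × 2: (2)·(+37.3) = +74.6 kJ
eq. 2 reversed: +74.8 kJ
eq. 3 as written: -166.8 kJ
By Hess's law, ΔH = (+74.6) + (+74.8) + (-166.8) = -17.4 kJ

ΔH = -17.4 kJ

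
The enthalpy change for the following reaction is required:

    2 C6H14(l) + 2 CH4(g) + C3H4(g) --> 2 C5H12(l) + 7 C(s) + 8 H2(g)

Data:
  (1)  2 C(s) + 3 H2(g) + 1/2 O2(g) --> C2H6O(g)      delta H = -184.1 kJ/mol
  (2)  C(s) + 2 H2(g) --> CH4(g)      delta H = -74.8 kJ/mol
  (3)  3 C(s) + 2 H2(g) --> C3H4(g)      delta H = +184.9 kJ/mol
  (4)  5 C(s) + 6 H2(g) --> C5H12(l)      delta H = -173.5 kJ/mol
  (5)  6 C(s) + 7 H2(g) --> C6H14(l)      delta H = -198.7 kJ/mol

(1): not needed (O2(g) appears nowhere else).
(2) reversed and × 2 (CH4(g) must end up as a reactant; ×2 to match 2 CH4(g) in the target): (-2)·(-74.8) = +149.6 kJ/mol
(3) reversed (C3H4(g) must end up as a reactant): -184.9 kJ/mol
(4) × 2 (×2 to match 2 C5H12(l) in the target): (2)·(-173.5) = -347.0 kJ/mol
(5) reversed and × 2 (reverse to put C6H14(l) on the reactant side; scale by 2 for the 2 C6H14(l)): (-2)·(-198.7) = +397.4 kJ/mol
delta H = (+149.6) + (-184.9) + (-347.0) + (+397.4) = 15.1 kJ/mol

delta H = 15.1 kJ/mol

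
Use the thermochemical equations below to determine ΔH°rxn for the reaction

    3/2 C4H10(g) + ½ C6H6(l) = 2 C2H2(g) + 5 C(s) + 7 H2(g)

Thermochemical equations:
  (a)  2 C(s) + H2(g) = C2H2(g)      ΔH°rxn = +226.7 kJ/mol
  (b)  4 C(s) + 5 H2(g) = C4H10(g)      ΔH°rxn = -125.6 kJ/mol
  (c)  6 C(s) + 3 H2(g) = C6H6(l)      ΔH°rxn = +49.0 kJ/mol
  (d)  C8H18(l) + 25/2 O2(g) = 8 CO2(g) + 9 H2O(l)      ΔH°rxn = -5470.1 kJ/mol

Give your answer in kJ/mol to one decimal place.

ΔH°rxn = 617.3 kJ/mol

(a) × 2: (2)·(+226.7) = +453.4 kJ/mol
(b) reversed and × 3/2: (-3/2)·(-125.6) = +188.4 kJ/mol
(c) reversed and × 1/2: (-1/2)·(+49.0) = -24.5 kJ/mol
(d): not needed.
ΔH°rxn = (+453.4) + (+188.4) + (-24.5) = 617.3 kJ/mol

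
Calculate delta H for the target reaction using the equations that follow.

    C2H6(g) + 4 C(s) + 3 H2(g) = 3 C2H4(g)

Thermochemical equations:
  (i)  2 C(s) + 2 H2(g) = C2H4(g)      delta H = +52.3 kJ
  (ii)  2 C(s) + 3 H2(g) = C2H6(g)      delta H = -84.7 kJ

delta H = 241.6 kJ

(i) × 3: (3)·(+52.3) = +156.9 kJ
(ii) reversed: +84.7 kJ
Summing the manipulated equations, delta H = (+156.9) + (+84.7) = 241.6 kJ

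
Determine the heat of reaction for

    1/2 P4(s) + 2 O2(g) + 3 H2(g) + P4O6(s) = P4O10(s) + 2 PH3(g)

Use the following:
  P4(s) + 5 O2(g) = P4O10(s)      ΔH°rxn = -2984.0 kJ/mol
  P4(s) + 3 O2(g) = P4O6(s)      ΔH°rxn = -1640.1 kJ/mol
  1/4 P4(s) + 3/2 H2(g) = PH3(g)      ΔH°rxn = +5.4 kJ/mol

ΔH°rxn = -1333.1 kJ/mol

equation 1 as written: -2984.0 kJ/mol
equation 2 reversed: +1640.1 kJ/mol
equation 3 × 2: (2)·(+5.4) = +10.8 kJ/mol
Combining the equations, ΔH°rxn = (1)·(-2984.0) + (-1)·(-1640.1) + (2)·(+5.4) = -1333.1 kJ/mol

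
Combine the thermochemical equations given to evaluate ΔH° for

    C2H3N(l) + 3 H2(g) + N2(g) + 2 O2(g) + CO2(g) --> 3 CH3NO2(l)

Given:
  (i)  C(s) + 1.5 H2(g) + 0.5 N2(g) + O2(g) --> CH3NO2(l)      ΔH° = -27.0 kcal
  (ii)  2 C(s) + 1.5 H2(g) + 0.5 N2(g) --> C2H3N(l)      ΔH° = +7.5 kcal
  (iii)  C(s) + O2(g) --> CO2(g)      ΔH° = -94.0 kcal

(i) × 3 (scale by 3 for the 3 CH3NO2(l)): (3)·(-27.0) = -81.0 kcal
(ii) reversed (C2H3N(l) must end up as a reactant): -7.5 kcal
(iii) reversed (reverse to put CO2(g) on the reactant side): +94.0 kcal
By Hess's law, ΔH° = (-81.0) + (-7.5) + (+94.0) = 5.5 kcal

ΔH° = 5.5 kcal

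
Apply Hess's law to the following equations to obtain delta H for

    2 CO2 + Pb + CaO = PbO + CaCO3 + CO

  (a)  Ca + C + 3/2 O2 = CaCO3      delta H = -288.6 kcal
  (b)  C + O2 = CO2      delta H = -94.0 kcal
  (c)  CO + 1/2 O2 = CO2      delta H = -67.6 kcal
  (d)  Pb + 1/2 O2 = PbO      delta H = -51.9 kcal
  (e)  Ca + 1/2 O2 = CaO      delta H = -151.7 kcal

delta H = -27.2 kcal

(a) as written: -288.6 kcal
(b) reversed: +94.0 kcal
(c) reversed: +67.6 kcal
(d) as written: -51.9 kcal
(e) reversed: +151.7 kcal
Combining the equations, delta H = (-288.6) + (+94.0) + (+67.6) + (-51.9) + (+151.7) = -27.2 kcal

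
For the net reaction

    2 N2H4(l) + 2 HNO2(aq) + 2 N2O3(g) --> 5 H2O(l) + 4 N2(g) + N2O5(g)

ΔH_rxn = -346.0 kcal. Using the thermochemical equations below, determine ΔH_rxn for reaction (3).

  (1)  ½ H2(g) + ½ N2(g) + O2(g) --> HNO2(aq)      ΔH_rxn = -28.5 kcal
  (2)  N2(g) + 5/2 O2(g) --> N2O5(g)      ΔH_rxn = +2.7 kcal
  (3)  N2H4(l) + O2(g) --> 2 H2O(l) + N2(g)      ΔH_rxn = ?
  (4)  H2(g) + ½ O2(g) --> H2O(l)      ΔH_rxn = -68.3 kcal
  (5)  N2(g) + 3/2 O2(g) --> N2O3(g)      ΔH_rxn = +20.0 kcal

ΔH_rxn = -148.7 kcal

(1) reversed and × 2: (-2)·(-28.5) = +57.0 kcal
(2) as written: +2.7 kcal
(3) × 2: contributes 2·x
(4) as written: -68.3 kcal
(5) reversed and × 2: (-2)·(+20.0) = -40.0 kcal
-346.0 = (+57.0) + (+2.7) + (-68.3) + (-40.0) + 2·x
x = (-346.0 − (-48.6)) / (2) = -148.7 kcal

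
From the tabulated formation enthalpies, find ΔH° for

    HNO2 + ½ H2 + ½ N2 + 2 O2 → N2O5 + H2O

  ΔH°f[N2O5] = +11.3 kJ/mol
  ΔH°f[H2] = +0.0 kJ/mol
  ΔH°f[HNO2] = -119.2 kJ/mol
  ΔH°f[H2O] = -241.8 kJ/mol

Products: 1·(+11.3) + 1·(-241.8) = -230.5
Reactants: 1·(-119.2) + 1/2·(+0.0) + 1/2·(+0.0) + 2·(+0.0) = -119.2
ΔH° = (-230.5) − (-119.2) = -111.3 kJ/mol

ΔH° = -111.3 kJ/mol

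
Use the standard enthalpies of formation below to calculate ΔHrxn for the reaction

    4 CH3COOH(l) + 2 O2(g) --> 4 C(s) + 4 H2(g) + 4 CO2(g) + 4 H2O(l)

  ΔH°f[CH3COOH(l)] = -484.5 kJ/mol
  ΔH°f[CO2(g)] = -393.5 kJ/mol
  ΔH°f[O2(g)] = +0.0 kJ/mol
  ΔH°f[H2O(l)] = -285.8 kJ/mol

ΔHrxn = -779.2 kJ/mol

Products: 4·(+0.0) + 4·(+0.0) + 4·(-393.5) + 4·(-285.8) = -2717.2
Reactants: 4·(-484.5) + 2·(+0.0) = -1938.0
ΔHrxn = (-2717.2) − (-1938.0) = -779.2 kJ/mol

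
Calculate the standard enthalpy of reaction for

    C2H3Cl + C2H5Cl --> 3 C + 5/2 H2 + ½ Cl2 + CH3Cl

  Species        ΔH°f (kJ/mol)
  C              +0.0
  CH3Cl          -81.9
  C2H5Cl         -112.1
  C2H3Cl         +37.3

ΔHrxn = -7.1 kJ/mol

Products: 3·(+0.0) + 5/2·(+0.0) + 1/2·(+0.0) + 1·(-81.9) = -81.9
Reactants: 1·(+37.3) + 1·(-112.1) = -74.8
ΔHrxn = (-81.9) − (-74.8) = -7.1 kJ/mol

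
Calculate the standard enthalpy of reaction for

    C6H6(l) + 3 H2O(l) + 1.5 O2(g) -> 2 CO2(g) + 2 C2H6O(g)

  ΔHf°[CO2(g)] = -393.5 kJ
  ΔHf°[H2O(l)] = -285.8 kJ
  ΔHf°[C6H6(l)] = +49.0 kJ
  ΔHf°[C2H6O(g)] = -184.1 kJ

Products: 2·(-393.5) + 2·(-184.1) = -1155.2
Reactants: 1·(+49.0) + 3·(-285.8) + 3/2·(+0.0) = -808.4
ΔH°rxn = (-1155.2) − (-808.4) = -346.8 kJ

ΔH°rxn = -346.8 kJ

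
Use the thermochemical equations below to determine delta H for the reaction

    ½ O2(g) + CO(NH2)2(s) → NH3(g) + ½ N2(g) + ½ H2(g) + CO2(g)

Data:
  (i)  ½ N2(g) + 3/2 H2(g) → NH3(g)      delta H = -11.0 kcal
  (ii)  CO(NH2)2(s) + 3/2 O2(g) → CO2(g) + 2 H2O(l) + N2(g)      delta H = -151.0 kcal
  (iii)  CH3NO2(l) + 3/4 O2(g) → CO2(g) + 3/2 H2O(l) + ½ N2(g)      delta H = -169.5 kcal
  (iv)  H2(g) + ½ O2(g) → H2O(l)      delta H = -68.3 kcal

(i) as written (NH3(g) already on the product side): -11.0 kcal
(ii) as written (CO(NH2)2(s) already on the reactant side): -151.0 kcal
(iii): not needed (CH3NO2(l) appears nowhere else).
(iv) reversed and × 2: (-2)·(-68.3) = +136.6 kcal
delta H = (1)·(-11.0) + (1)·(-151.0) + (-2)·(-68.3) = -25.4 kcal

delta H = -25.4 kcal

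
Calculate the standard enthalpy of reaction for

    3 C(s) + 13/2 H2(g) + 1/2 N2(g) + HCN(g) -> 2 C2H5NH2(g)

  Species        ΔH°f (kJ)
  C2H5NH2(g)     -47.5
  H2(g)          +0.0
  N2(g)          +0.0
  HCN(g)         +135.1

Products: 2·(-47.5) = -95.0
Reactants: 3·(+0.0) + 13/2·(+0.0) + 1/2·(+0.0) + 1·(+135.1) = +135.1
ΔH_rxn = (-95.0) − (+135.1) = -230.1 kJ

ΔH_rxn = -230.1 kJ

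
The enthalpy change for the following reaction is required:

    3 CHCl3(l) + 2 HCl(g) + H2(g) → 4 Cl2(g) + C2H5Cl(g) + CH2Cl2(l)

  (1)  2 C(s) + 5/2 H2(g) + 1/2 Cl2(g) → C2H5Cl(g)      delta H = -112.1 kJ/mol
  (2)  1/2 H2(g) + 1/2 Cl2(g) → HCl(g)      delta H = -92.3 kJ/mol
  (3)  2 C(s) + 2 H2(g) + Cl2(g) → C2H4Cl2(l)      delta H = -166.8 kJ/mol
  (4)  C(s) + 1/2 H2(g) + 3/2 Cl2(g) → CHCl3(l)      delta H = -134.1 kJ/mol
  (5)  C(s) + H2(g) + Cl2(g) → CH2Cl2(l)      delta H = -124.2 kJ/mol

(1) as written: -112.1 kJ/mol
(2) reversed and × 2: (-2)·(-92.3) = +184.6 kJ/mol
(3): not needed.
(4) reversed and × 3: (-3)·(-134.1) = +402.3 kJ/mol
(5) as written: -124.2 kJ/mol
delta H = (1)·(-112.1) + (-2)·(-92.3) + (-3)·(-134.1) + (1)·(-124.2) = 350.6 kJ/mol

delta H = 350.6 kJ/mol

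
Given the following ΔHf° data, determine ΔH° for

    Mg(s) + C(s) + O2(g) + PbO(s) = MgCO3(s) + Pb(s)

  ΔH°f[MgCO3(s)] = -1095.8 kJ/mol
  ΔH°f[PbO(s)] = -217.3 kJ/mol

Products: 1·(-1095.8) + 1·(+0.0) = -1095.8
Reactants: 1·(+0.0) + 1·(+0.0) + 1·(+0.0) + 1·(-217.3) = -217.3
ΔH° = (-1095.8) − (-217.3) = -878.5 kJ/mol

ΔH° = -878.5 kJ/mol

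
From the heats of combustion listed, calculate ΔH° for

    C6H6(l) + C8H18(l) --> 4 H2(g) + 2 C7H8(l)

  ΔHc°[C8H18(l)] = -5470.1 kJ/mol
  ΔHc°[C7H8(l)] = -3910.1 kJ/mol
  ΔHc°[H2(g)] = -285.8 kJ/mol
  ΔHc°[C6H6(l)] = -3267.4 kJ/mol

Using ΔH = Σ nΔHc°(reactants) − Σ nΔHc°(products):
= [1·(-3267.4) + 1·(-5470.1)] − [4·(-285.8) + 2·(-3910.1)]
= 225.9 kJ/mol

ΔH° = 225.9 kJ/mol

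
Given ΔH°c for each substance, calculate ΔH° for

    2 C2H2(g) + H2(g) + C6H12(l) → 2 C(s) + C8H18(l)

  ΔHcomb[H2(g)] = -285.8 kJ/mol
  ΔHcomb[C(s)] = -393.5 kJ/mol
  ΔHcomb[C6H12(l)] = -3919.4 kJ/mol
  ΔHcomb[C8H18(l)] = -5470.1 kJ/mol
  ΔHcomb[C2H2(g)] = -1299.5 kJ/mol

With combustion enthalpies, reactants minus products:
= [2·(-1299.5) + 1·(-285.8) + 1·(-3919.4)] − [2·(-393.5) + 1·(-5470.1)]
= -547.1 kJ/mol

ΔH° = -547.1 kJ/mol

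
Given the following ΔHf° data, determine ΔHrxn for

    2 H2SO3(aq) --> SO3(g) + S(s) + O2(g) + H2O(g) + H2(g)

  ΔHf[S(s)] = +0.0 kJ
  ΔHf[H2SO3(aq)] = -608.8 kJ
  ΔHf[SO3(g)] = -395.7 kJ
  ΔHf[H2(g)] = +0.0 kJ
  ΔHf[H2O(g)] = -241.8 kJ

Products: 1·(-395.7) + 1·(+0.0) + 1·(+0.0) + 1·(-241.8) + 1·(+0.0) = -637.5
Reactants: 2·(-608.8) = -1217.6
ΔHrxn = (-637.5) − (-1217.6) = 580.1 kJ

ΔHrxn = 580.1 kJ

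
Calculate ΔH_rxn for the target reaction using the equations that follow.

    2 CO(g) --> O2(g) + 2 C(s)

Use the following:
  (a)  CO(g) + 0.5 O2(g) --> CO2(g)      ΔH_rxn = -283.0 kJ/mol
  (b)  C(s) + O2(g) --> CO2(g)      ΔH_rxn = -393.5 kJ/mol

ΔH_rxn = 221.0 kJ/mol

(a) × 2 (scale by 2 for the 2 CO(g)): (2)·(-283.0) = -566.0 kJ/mol
(b) reversed and × 2 (C(s) must end up as a product; scale by 2 for the 2 C(s)): (-2)·(-393.5) = +787.0 kJ/mol
Combining the equations, ΔH_rxn = (2)·(-283.0) + (-2)·(-393.5) = 221.0 kJ/mol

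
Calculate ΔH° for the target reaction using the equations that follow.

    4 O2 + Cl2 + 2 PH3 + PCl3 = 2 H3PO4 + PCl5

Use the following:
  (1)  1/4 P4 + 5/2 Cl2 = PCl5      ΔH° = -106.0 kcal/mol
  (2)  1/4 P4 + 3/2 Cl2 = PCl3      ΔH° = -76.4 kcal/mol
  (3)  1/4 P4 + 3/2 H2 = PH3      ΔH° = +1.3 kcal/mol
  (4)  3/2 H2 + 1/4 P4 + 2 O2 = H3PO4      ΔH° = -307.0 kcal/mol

ΔH° = -646.2 kcal/mol

(1) as written (PCl5 already on the product side): -106.0 kcal/mol
(2) reversed (PCl3 must end up as a reactant): +76.4 kcal/mol
(3) reversed and × 2 (reverse to put PH3 on the reactant side; scale by 2 for the 2 PH3): (-2)·(+1.3) = -2.6 kcal/mol
(4) × 2 (×2 to match 2 H3PO4 in the target): (2)·(-307.0) = -614.0 kcal/mol
ΔH° = (-106.0) + (+76.4) + (-2.6) + (-614.0) = -646.2 kcal/mol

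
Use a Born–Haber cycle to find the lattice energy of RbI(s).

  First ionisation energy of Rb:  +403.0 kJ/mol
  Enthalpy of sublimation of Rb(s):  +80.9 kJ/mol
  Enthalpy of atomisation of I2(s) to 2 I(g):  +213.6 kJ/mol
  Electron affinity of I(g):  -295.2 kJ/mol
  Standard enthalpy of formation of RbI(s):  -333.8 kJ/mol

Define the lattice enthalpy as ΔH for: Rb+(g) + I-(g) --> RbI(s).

ΔHf° = 1·ΔHsub + 1·(ΣIE) + 1/2·D(I2) + 1·EA + U
-333.8 = 1·(+80.9) + 1·(+403.0) + 1/2·(+213.6) + 1·(-295.2) + U
U = -333.8 − (+295.5) = -629.3 kJ/mol

U = -629.3 kJ/mol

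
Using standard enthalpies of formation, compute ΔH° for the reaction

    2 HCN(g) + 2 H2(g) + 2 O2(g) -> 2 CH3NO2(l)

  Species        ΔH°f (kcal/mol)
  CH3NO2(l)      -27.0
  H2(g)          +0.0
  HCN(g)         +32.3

ΔH° = -118.6 kcal/mol

Products: 2·(-27.0) = -54.0
Reactants: 2·(+32.3) + 2·(+0.0) + 2·(+0.0) = +64.6
ΔH° = (-54.0) − (+64.6) = -118.6 kcal/mol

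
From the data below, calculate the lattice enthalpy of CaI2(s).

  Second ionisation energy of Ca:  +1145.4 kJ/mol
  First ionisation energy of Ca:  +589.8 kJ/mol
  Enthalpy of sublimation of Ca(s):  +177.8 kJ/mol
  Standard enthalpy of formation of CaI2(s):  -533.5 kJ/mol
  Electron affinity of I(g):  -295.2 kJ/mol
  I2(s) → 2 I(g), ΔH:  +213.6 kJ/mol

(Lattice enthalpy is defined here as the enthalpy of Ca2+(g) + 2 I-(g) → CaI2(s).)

U = -2069.7 kJ/mol

ΔHf° = 1·ΔHsub + 1·(ΣIE) + 1·D(I2) + 2·EA + U
-533.5 = 1·(+177.8) + 1·(+1735.2) + 1·(+213.6) + 2·(-295.2) + U
U = -533.5 − (+1536.2) = -2069.7 kJ/mol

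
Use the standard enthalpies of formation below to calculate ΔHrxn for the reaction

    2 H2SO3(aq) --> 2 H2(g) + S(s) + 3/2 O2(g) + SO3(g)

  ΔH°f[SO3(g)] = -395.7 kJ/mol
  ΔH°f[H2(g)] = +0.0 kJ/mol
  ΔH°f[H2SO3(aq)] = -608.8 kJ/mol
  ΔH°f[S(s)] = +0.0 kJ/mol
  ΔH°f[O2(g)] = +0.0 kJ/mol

ΔHrxn = 821.9 kJ/mol

Products: 2·(+0.0) + 1·(+0.0) + 3/2·(+0.0) + 1·(-395.7) = -395.7
Reactants: 2·(-608.8) = -1217.6
ΔHrxn = (-395.7) − (-1217.6) = 821.9 kJ/mol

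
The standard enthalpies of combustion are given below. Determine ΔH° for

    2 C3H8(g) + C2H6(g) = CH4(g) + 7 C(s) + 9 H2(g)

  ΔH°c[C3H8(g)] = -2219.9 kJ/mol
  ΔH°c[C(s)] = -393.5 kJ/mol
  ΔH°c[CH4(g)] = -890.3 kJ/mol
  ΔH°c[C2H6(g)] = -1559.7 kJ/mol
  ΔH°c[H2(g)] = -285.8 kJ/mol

ΔH° = 217.5 kJ/mol

Using ΔH = Σ nΔHc°(reactants) − Σ nΔHc°(products):
= [2·(-2219.9) + 1·(-1559.7)] − [1·(-890.3) + 7·(-393.5) + 9·(-285.8)]
= 217.5 kJ/mol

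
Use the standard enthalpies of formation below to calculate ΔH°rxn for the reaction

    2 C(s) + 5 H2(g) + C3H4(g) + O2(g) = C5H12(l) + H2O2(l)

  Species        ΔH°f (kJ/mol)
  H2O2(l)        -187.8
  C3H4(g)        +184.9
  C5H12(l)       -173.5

ΔH°rxn = -546.2 kJ/mol

Products: 1·(-173.5) + 1·(-187.8) = -361.3
Reactants: 2·(+0.0) + 5·(+0.0) + 1·(+184.9) + 1·(+0.0) = +184.9
ΔH°rxn = (-361.3) − (+184.9) = -546.2 kJ/mol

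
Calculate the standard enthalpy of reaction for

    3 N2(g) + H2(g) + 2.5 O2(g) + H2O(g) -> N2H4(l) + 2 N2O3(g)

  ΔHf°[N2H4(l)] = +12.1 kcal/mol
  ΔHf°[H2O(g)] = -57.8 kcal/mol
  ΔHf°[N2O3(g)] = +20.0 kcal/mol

Products: 1·(+12.1) + 2·(+20.0) = +52.1
Reactants: 3·(+0.0) + 1·(+0.0) + 5/2·(+0.0) + 1·(-57.8) = -57.8
ΔH°rxn = (+52.1) − (-57.8) = 109.9 kcal/mol

ΔH°rxn = 109.9 kcal/mol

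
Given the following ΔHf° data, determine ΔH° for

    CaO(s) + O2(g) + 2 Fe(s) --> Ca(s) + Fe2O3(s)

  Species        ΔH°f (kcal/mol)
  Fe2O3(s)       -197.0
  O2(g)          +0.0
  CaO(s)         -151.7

Products: 1·(+0.0) + 1·(-197.0) = -197.0
Reactants: 1·(-151.7) + 1·(+0.0) + 2·(+0.0) = -151.7
ΔH° = (-197.0) − (-151.7) = -45.3 kcal/mol

ΔH° = -45.3 kcal/mol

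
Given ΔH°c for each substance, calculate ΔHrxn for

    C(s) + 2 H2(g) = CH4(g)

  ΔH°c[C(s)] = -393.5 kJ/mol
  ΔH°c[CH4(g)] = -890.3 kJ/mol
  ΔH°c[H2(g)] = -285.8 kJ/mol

Using ΔH = Σ nΔHc°(reactants) − Σ nΔHc°(products):
= [1·(-393.5) + 2·(-285.8)] − [1·(-890.3)]
= -74.8 kJ/mol

ΔHrxn = -74.8 kJ/mol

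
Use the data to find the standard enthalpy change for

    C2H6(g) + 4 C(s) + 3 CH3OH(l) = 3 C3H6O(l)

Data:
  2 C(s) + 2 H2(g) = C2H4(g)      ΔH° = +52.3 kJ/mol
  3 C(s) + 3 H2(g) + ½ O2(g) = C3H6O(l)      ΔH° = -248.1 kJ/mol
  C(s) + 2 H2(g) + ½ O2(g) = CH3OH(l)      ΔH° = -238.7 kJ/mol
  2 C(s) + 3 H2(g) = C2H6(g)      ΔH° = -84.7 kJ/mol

equation 1: not needed.
equation 2 × 3: (3)·(-248.1) = -744.3 kJ/mol
equation 3 reversed and × 3: (-3)·(-238.7) = +716.1 kJ/mol
equation 4 reversed: +84.7 kJ/mol
Since enthalpy is a state function, ΔH° = (-744.3) + (+716.1) + (+84.7) = 56.5 kJ/mol

ΔH° = 56.5 kJ/mol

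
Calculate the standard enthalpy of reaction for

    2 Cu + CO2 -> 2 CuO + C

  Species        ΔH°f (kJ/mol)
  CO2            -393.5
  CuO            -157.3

ΔHrxn = 78.9 kJ/mol

Products: 2·(-157.3) + 1·(+0.0) = -314.6
Reactants: 2·(+0.0) + 1·(-393.5) = -393.5
ΔHrxn = (-314.6) − (-393.5) = 78.9 kJ/mol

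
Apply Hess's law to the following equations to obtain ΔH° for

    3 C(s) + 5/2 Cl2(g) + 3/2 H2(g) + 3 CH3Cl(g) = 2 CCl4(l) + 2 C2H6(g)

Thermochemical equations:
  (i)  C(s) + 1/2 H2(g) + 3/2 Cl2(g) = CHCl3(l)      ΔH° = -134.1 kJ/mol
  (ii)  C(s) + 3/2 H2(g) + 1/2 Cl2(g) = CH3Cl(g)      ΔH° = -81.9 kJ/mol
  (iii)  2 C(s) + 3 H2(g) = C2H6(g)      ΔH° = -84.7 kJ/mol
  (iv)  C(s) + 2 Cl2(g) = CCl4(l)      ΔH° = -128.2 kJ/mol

ΔH° = -180.1 kJ/mol

(i): not needed (CHCl3(l) appears nowhere else).
(ii) reversed and × 3 (CH3Cl(g) must end up as a reactant; ×3 to match 3 CH3Cl(g) in the target): (-3)·(-81.9) = +245.7 kJ/mol
(iii) × 2 (×2 to match 2 C2H6(g) in the target): (2)·(-84.7) = -169.4 kJ/mol
(iv) × 2 (×2 to match 2 CCl4(l) in the target): (2)·(-128.2) = -256.4 kJ/mol
Summing the manipulated equations, ΔH° = (+245.7) + (-169.4) + (-256.4) = -180.1 kJ/mol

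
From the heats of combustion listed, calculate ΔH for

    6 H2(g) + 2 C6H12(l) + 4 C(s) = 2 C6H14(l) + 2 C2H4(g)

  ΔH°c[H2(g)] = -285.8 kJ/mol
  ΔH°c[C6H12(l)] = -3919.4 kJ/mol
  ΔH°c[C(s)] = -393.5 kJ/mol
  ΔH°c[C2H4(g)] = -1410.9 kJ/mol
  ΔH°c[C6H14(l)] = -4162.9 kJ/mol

ΔH = 20.0 kJ/mol

With combustion enthalpies, reactants minus products:
= [6·(-285.8) + 2·(-3919.4) + 4·(-393.5)] − [2·(-4162.9) + 2·(-1410.9)]
= 20.0 kJ/mol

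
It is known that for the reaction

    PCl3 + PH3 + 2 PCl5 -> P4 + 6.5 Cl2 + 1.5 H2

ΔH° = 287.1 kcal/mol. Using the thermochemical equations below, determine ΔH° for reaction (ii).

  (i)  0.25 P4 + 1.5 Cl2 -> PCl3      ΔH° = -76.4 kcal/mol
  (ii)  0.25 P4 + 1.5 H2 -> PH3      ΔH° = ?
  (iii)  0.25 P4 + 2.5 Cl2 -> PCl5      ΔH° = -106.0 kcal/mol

(i) reversed (PCl3 must end up as a reactant): +76.4 kcal/mol
(ii) reversed (reverse to put PH3 on the reactant side): contributes −x
(iii) reversed and × 2 (PCl5 must end up as a reactant; ×2 to match 2 PCl5 in the target): (-2)·(-106.0) = +212.0 kcal/mol
+287.1 = (+76.4) + (+212.0) − x
x = (+287.1 − (+288.4)) / (-1) = 1.3 kcal/mol

ΔH° = 1.3 kcal/mol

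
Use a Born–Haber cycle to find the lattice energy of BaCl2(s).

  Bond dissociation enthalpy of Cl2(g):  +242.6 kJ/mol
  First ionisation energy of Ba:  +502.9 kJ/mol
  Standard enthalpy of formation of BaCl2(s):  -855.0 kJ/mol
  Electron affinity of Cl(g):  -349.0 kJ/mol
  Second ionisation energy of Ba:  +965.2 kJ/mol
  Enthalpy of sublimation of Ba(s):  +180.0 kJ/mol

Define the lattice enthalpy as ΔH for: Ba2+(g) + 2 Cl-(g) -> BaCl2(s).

ΔHf° = 1·ΔHsub + 1·(ΣIE) + 1·D(Cl2) + 2·EA + U
-855.0 = 1·(+180.0) + 1·(+1468.1) + 1·(+242.6) + 2·(-349.0) + U
U = -855.0 − (+1192.7) = -2047.7 kJ/mol

U = -2047.7 kJ/mol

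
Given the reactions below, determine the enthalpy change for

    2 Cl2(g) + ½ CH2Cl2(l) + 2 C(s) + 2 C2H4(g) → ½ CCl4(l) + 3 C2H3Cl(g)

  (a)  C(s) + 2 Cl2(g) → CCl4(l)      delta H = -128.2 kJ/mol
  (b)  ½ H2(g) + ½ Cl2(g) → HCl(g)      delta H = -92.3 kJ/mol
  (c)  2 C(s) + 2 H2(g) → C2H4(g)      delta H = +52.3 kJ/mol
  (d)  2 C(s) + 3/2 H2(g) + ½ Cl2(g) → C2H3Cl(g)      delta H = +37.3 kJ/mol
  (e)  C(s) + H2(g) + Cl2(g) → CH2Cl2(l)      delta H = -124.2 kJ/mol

(a) × 1/2: (1/2)·(-128.2) = -64.1 kJ/mol
(b): not needed.
(c) reversed and × 2: (-2)·(+52.3) = -104.6 kJ/mol
(d) × 3: (3)·(+37.3) = +111.9 kJ/mol
(e) reversed and × 1/2: (-1/2)·(-124.2) = +62.1 kJ/mol
Summing the manipulated equations, delta H = (-64.1) + (-104.6) + (+111.9) + (+62.1) = 5.3 kJ/mol

delta H = 5.3 kJ/mol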